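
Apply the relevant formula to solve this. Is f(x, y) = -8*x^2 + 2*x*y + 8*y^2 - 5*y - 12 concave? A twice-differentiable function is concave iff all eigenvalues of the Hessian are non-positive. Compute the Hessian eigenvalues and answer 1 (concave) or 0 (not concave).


The Hessian of f(x,y) = -8*x^2 + 2*x*y + 8*y^2 - 5*y - 12 is:
H = [[-16, 2], [2, 16]]
Trace = -16 + 16 = 0
Determinant = -16*16 - (2)^2 = -260
Discriminant = (0)^2 - 4*-260 = 1040.0
Eigenvalues: lambda_1 = -16.1245, lambda_2 = 16.1245
The function is not concave.

0


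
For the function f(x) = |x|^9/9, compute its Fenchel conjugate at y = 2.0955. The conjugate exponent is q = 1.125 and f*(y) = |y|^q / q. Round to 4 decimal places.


The conjugate exponent q satisfies 1/p + 1/q = 1.
p = 9, so q = 9/(9 - 1) = 1.125
|y|^q = 2.0955^1.125 = 2.2985
f*(2.0955) = 2.2985 / 1.125 = 2.0431


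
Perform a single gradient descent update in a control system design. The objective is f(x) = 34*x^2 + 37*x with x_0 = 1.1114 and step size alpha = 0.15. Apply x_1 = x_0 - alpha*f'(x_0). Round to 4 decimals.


We compute the gradient at x_0 and apply the update.
f'(x) = 68*x + 37
f'(1.1114) = 68*1.1114 + 37 = 112.5752
x_1 = 1.1114 - 0.15*112.5752 = -15.7749


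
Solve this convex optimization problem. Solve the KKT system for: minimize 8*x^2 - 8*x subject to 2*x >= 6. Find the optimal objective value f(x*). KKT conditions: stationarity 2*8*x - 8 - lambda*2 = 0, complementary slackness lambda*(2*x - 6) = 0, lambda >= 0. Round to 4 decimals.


Step 1: Try lambda = 0 (constraint inactive).
x_unc = 8/(2*8) = 0.5
Check: 2*0.5 = 1.0 < 6 -- violated!
Step 2: Constraint must be active: 2*x = 6
x* = 6/2 = 3.0
lambda = (2*8*3.0 - 8)/2 = 20.0
Step 3: Compute optimal value.
f(x*) = 8*3.0^2 - 8*3.0 = 48.0


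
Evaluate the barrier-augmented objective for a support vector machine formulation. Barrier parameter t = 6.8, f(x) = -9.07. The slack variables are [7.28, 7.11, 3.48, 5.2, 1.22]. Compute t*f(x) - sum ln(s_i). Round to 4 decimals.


Step 1: Compute log-barrier.
ln values: [1.9851, 1.9615, 1.247, 1.6487, 0.1989]
phi = -(1.9851 + 1.9615 + 1.247 + 1.6487 + 0.1989) = -7.0412
Step 2: Compute augmented objective.
t*f(x) = 6.8*-9.07 = -61.676
Total = -61.676 - 7.0412 = -68.7172


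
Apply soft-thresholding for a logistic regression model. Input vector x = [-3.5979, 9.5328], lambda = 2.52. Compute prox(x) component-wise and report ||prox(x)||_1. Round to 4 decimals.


Soft-thresholding with lambda = 2.52:
prox(-3.5979) = sign(-3.5979)*max(|-3.5979| - 2.52, 0) = -1.0779
prox(9.5328) = sign(9.5328)*max(|9.5328| - 2.52, 0) = 7.0128
prox(x) = [-1.0779, 7.0128]
||prox(x)||_1 = 1.0779 + 7.0128 = 8.0907


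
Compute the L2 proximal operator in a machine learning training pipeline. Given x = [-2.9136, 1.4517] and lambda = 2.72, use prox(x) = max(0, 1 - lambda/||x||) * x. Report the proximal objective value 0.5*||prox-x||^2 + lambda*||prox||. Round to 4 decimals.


Step 1: Compute ||x||.
||x|| = 3.2552
Step 2: Compute scaling factor.
scale = max(0, 1 - 2.72/3.2552) = 0.1644
Step 3: prox(x) = [-0.4791, 0.2387]
||prox(x)|| = 0.5352
Step 4: Proximal objective.
0.5*||prox-x||^2 = 3.6992
lambda*||prox|| = 1.4557
Total = 5.155


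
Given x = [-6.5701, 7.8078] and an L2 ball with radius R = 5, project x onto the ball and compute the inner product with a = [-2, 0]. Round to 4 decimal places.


Step 1: Compute ||x|| (intermediates to 6 decimals).
||x|| = sqrt((-6.5701)^2 + 7.8078^2) = 10.204311
Step 2: Project.
Since ||x|| > R, scale = R/||x|| = 5/10.204311 = 0.489989, proj(x) = scale * x
proj(x) = [-3.219277, 3.825736]
Step 3: Dot product.
a^T * proj(x) = -2*(-3.219277) + 0*3.825736 = 6.4386


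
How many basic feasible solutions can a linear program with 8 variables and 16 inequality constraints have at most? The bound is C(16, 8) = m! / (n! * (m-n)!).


Each vertex corresponds to some choice of n active constraints out of m, so the number of vertices is at most C(m, n) = m! / (n!(m-n)!).
m = 16, n = 8
Numerator: 16 * 15 * 14 * 13 * 12 * 11 * 10 * 9
Denominator: 8! = 40320
C(16, 8) = 12870


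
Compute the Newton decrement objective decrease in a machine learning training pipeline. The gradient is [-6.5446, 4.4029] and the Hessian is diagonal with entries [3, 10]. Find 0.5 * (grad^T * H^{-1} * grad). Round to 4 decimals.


Step 1: H is diagonal, so H^(-1) * g = [-2.1815, 0.4403].
Step 2: g^T H^(-1) g = sum_i g_i^2 / H_ii
  = (-6.5446)^2/3 + (4.4029)^2/10
  = 14.2773 + 1.9386 = 16.2158
Step 3: Objective decrease = 0.5 * g^T H^(-1) g = 8.1079


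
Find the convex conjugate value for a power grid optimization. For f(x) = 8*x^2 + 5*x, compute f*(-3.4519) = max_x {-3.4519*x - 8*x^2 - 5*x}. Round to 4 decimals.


f*(y) = sup_x {y*x - a*x^2 - b*x} = sup_x {(y-b)*x - a*x^2}
FOC: (y - b) - 2a*x = 0 => x* = (y - b)/(2a)
x* = (-3.4519 - 5)/(2*8) = -0.5282
f*(-3.4519) = (y-b)^2/(4a) = (-3.4519 - 5)^2/(4*8)
= 71.4346/32 = 2.2323


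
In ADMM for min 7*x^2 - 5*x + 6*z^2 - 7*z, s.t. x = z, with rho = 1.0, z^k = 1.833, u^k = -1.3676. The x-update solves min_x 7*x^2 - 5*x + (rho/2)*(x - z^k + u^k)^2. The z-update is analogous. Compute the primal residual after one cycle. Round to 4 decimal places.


ADMM iteration with rho = 1.0, z^k = 1.833, u^k = -1.3676
Step 1: x-update.
Minimize 7*x^2 - 5*x + (1.0/2)*(x - 1.833 - 1.3676)^2
FOC: (2*7 + 1.0)*x = 5 + 1.0*(1.833 + 1.3676)
x^{k+1} = 0.5467
Step 2: z-update.
Minimize 6*z^2 - 7*z + (1.0/2)*(0.5467 - z - 1.3676)^2
FOC: (2*6 + 1.0)*z = 7 + 1.0*(0.5467 - 1.3676)
z^{k+1} = 0.4753
Step 3: u-update.
u^{k+1} = -1.3676 + 0.5467 - 0.4753 = -1.2962
Step 4: Primal residual = |0.5467 - 0.4753| = 0.0714


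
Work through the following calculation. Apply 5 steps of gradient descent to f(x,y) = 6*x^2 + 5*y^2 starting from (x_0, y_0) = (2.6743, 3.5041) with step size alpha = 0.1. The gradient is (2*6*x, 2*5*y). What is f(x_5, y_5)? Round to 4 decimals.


Gradient descent on f(x,y) = 6*x^2 + 5*y^2.
Starting point: (2.6743, 3.5041), alpha = 0.1
Step 1: grad_x = 2*6*2.6743 = 32.0916, grad_y = 2*5*3.5041 = 35.041
  x_1 = 2.6743 - 0.1*32.0916 = -0.5349
  y_1 = 3.5041 - 0.1*35.041 = -0.0
Step 2: grad_x = 2*6*-0.5349 = -6.4183, grad_y = 2*5*-0.0 = -0.0
  x_2 = -0.5349 - 0.1*-6.4183 = 0.107
  y_2 = -0.0 - 0.1*-0.0 = 0.0
Step 3: grad_x = 2*6*0.107 = 1.2837, grad_y = 2*5*0.0 = 0.0
  x_3 = 0.107 - 0.1*1.2837 = -0.0214
  y_3 = 0.0 - 0.1*0.0 = 0.0
Step 4: grad_x = 2*6*-0.0214 = -0.2567, grad_y = 2*5*0.0 = 0.0
  x_4 = -0.0214 - 0.1*-0.2567 = 0.0043
  y_4 = 0.0 - 0.1*0.0 = 0.0
Step 5: grad_x = 2*6*0.0043 = 0.0513, grad_y = 2*5*0.0 = 0.0
  x_5 = 0.0043 - 0.1*0.0513 = -0.0009
  y_5 = 0.0 - 0.1*0.0 = 0.0
f(-0.0009, 0.0) = 6*(-0.0009)^2 + 5*0.0^2 = 0.0


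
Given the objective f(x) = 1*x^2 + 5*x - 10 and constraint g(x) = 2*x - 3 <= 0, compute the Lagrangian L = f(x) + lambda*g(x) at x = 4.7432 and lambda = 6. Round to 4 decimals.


Step 1: Evaluate f(x).
f(4.7432) = 1*4.7432^2 + 5*4.7432 - 10 = 36.2139
Step 2: Evaluate g(x).
g(4.7432) = 2*4.7432 - 3 = 6.4864
Step 3: Compute Lagrangian.
L = 36.2139 + 6*6.4864 = 75.1323


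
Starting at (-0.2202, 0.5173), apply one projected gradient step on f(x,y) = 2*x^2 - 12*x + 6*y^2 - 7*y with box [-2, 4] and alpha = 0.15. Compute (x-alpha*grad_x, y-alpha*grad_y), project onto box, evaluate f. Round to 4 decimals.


Step 1: Compute gradient at (-0.2202, 0.5173).
grad_x = 2*2*-0.2202 - 12 = -12.8808
grad_y = 2*6*0.5173 - 7 = -0.7924
Step 2: Gradient step.
x_raw = -0.2202 - 0.15*-12.8808 = 1.7119
y_raw = 0.5173 - 0.15*-0.7924 = 0.6362
Step 3: Project onto [-2, 4].
x_proj = clip(1.7119) = 1.7119
y_proj = clip(0.6362) = 0.6362
Step 4: Evaluate f.
f(1.7119, 0.6362) = -16.7066


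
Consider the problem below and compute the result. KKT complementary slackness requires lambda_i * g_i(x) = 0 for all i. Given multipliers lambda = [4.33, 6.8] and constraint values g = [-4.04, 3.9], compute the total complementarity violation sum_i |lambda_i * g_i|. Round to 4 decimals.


KKT complementary slackness check:
lambda_1 * g_1 = 4.33 * -4.04 = -17.4932
lambda_2 * g_2 = 6.8 * 3.9 = 26.52
Total violation = 17.4932 + 26.52 = 44.0132


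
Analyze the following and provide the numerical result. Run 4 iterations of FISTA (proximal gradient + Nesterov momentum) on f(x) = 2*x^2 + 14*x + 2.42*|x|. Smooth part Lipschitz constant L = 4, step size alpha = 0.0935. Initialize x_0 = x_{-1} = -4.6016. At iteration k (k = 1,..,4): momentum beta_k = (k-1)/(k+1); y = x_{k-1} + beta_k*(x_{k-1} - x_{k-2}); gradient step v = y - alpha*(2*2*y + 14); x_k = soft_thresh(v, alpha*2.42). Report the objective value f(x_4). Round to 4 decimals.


FISTA on f(x) = 2*x^2 + 14*x + 2.42*|x|
L = 4, alpha = 0.0935
Iteration 1: beta = 0.0, y = -4.6016 + 0.0*(-4.6016 + 4.6016) = -4.6016
  grad(y) = -4.4064, v = y - alpha*grad = -4.1896
  prox(v) = soft_thresh(-4.1896, 0.2263) = -3.9633
Iteration 2: beta = 0.3333, y = -3.9633 + 0.3333*(-3.9633 + 4.6016) = -3.7506
  grad(y) = -1.0023, v = y - alpha*grad = -3.6569
  prox(v) = soft_thresh(-3.6569, 0.2263) = -3.4306
Iteration 3: beta = 0.5, y = -3.4306 + 0.5*(-3.4306 + 3.9633) = -3.1642
  grad(y) = 1.3431, v = y - alpha*grad = -3.2898
  prox(v) = soft_thresh(-3.2898, 0.2263) = -3.0635
Iteration 4: beta = 0.6, y = -3.0635 + 0.6*(-3.0635 + 3.4306) = -2.8433
  grad(y) = 2.6268, v = y - alpha*grad = -3.0889
  prox(v) = soft_thresh(-3.0889, 0.2263) = -2.8626
f(x_4) = 2*(-2.8626)^2 + 14*(-2.8626) + 2.42*|-2.8626| = -16.76


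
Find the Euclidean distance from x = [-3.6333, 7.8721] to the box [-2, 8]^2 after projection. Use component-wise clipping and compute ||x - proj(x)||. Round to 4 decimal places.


Project each component onto [-2, 8].
clip(-3.6333) = -2.0, clip(7.8721) = 7.8721
Projection = [-2.0, 7.8721]
Squared diffs: [2.6677, 0.0]
Distance = sqrt(2.6677) = 1.6333


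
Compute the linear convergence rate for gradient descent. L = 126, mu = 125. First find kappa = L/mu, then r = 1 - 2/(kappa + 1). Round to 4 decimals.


Step 1: Compute the condition number.
kappa = L/mu = 126/125 = 1.008
Step 2: Compute the convergence rate.
r = 1 - 2/(kappa + 1) = 1 - 2*mu/(L + mu) = (L - mu)/(L + mu) = 1/251 = 0.004


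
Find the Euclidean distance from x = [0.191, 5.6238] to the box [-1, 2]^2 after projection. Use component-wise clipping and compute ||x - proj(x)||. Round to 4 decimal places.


Project each component onto [-1, 2].
clip(0.191) = 0.191, clip(5.6238) = 2.0
Projection = [0.191, 2.0]
Squared diffs: [0.0, 13.1319]
Distance = sqrt(13.1319) = 3.6238


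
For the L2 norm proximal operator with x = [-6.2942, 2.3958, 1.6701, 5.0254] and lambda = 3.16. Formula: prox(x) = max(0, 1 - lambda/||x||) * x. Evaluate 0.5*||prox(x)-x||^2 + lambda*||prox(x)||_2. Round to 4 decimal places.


Step 1: Compute ||x||.
||x|| = 8.5674
Step 2: Compute scaling factor.
scale = max(0, 1 - 3.16/8.5674) = 0.6312
Step 3: prox(x) = [-3.9727, 1.5121, 1.0541, 3.1718]
||prox(x)|| = 5.4074
Step 4: Proximal objective.
0.5*||prox-x||^2 = 4.9928
lambda*||prox|| = 17.0874
Total = 22.0802


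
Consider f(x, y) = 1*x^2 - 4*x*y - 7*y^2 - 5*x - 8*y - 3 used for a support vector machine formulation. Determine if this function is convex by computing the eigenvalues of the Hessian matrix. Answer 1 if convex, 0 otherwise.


The Hessian of f(x,y) = 1*x^2 - 4*x*y - 7*y^2 - 5*x - 8*y - 3 is:
H = [[2, -4], [-4, -14]]
Trace = 2 - 14 = -12
Determinant = 2*-14 - (-4)^2 = -44
Discriminant = (-12)^2 - 4*-44 = 320.0
Eigenvalues: lambda_1 = -14.9443, lambda_2 = 2.9443
The function is not convex.

0


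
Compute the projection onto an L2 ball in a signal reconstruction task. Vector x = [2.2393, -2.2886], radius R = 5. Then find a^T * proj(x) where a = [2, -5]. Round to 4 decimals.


Step 1: Compute ||x|| (intermediates to 6 decimals).
||x|| = sqrt(2.2393^2 + (-2.2886)^2) = 3.201899
Step 2: Project.
Since ||x|| <= R, proj = x (no scaling needed).
proj(x) = [2.2393, -2.2886]
Step 3: Dot product.
a^T * proj(x) = 2*2.2393 - 5*(-2.2886) = 15.9216


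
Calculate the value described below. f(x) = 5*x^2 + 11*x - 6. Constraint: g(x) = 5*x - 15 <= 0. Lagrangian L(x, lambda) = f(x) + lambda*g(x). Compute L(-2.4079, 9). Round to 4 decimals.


Step 1: Evaluate f(x).
f(-2.4079) = 5*(-2.4079)^2 + 11*(-2.4079) - 6 = -3.497
Step 2: Evaluate g(x).
g(-2.4079) = 5*-2.4079 - 15 = -27.0395
Step 3: Compute Lagrangian.
L = -3.497 + 9*-27.0395 = -246.8525


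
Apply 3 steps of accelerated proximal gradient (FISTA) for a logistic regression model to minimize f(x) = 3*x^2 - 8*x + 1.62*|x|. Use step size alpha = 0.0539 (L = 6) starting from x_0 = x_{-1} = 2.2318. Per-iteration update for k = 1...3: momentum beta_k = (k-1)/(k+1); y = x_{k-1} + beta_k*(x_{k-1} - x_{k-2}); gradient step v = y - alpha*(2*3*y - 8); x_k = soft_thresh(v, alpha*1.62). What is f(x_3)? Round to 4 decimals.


FISTA on f(x) = 3*x^2 - 8*x + 1.62*|x|
L = 6, alpha = 0.0539
Iteration 1: beta = 0.0, y = 2.2318 + 0.0*(2.2318 - 2.2318) = 2.2318
  grad(y) = 5.3908, v = y - alpha*grad = 1.9412
  prox(v) = soft_thresh(1.9412, 0.0873) = 1.8539
Iteration 2: beta = 0.3333, y = 1.8539 + 0.3333*(1.8539 - 2.2318) = 1.728
  grad(y) = 2.3677, v = y - alpha*grad = 1.6003
  prox(v) = soft_thresh(1.6003, 0.0873) = 1.513
Iteration 3: beta = 0.5, y = 1.513 + 0.5*(1.513 - 1.8539) = 1.3426
  grad(y) = 0.0554, v = y - alpha*grad = 1.3396
  prox(v) = soft_thresh(1.3396, 0.0873) = 1.2523
f(x_3) = 3*1.2523^2 - 8*1.2523 + 1.62*|1.2523| = -3.2849


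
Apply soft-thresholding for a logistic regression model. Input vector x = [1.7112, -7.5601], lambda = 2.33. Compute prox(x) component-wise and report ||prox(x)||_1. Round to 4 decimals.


Soft-thresholding with lambda = 2.33:
prox(1.7112) = sign(1.7112)*max(|1.7112| - 2.33, 0) = 0.0
prox(-7.5601) = sign(-7.5601)*max(|-7.5601| - 2.33, 0) = -5.2301
prox(x) = [0.0, -5.2301]
||prox(x)||_1 = 0.0 + 5.2301 = 5.2301


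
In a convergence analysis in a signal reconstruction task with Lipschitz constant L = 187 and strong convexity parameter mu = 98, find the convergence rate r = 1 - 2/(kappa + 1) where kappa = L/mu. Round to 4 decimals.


Step 1: Compute the condition number.
kappa = L/mu = 187/98 = 1.9082
Step 2: Compute the convergence rate.
r = 1 - 2/(kappa + 1) = 1 - 2*mu/(L + mu) = (L - mu)/(L + mu) = 89/285 = 0.3123


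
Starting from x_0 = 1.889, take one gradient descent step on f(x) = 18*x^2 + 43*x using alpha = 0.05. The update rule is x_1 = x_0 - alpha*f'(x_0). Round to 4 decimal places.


We compute the gradient at x_0 and apply the update.
f'(x) = 36*x + 43
f'(1.889) = 36*1.889 + 43 = 111.004
x_1 = 1.889 - 0.05*111.004 = -3.6612


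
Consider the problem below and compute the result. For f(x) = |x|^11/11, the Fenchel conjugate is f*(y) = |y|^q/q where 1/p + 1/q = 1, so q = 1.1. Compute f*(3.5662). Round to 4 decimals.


The conjugate exponent q satisfies 1/p + 1/q = 1.
p = 11, so q = 11/(11 - 1) = 1.1
|y|^q = 3.5662^1.1 = 4.0497
f*(3.5662) = 4.0497 / 1.1 = 3.6816


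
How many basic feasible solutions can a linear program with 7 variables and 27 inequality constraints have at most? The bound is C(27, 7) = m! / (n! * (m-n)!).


Each vertex corresponds to some choice of n active constraints out of m, so the number of vertices is at most C(m, n) = m! / (n!(m-n)!).
m = 27, n = 7
Numerator: 27 * 26 * 25 * 24 * 23 * 22 * 21
Denominator: 7! = 5040
C(27, 7) = 888030


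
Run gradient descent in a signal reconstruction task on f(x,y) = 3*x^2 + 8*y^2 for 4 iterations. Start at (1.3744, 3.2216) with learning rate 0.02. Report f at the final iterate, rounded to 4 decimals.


Gradient descent on f(x,y) = 3*x^2 + 8*y^2.
Starting point: (1.3744, 3.2216), alpha = 0.02
Step 1: grad_x = 2*3*1.3744 = 8.2464, grad_y = 2*8*3.2216 = 51.5456
  x_1 = 1.3744 - 0.02*8.2464 = 1.2095
  y_1 = 3.2216 - 0.02*51.5456 = 2.1907
Step 2: grad_x = 2*3*1.2095 = 7.2568, grad_y = 2*8*2.1907 = 35.051
  x_2 = 1.2095 - 0.02*7.2568 = 1.0643
  y_2 = 2.1907 - 0.02*35.051 = 1.4897
Step 3: grad_x = 2*3*1.0643 = 6.386, grad_y = 2*8*1.4897 = 23.8347
  x_3 = 1.0643 - 0.02*6.386 = 0.9366
  y_3 = 1.4897 - 0.02*23.8347 = 1.013
Step 4: grad_x = 2*3*0.9366 = 5.6197, grad_y = 2*8*1.013 = 16.2076
  x_4 = 0.9366 - 0.02*5.6197 = 0.8242
  y_4 = 1.013 - 0.02*16.2076 = 0.6888
f(0.8242, 0.6888) = 3*0.8242^2 + 8*0.6888^2 = 5.8338


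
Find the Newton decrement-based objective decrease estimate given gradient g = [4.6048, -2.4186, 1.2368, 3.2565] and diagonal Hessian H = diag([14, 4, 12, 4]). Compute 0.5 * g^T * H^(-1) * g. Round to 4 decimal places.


Step 1: H is diagonal, so H^(-1) * g = [0.3289, -0.6047, 0.1031, 0.8141].
Step 2: g^T H^(-1) g = sum_i g_i^2 / H_ii
  = (4.6048)^2/14 + (-2.4186)^2/4 + (1.2368)^2/12 + (3.2565)^2/4
  = 1.5146 + 1.4624 + 0.1275 + 2.6512 = 5.7557
Step 3: Objective decrease = 0.5 * g^T H^(-1) g = 2.8778


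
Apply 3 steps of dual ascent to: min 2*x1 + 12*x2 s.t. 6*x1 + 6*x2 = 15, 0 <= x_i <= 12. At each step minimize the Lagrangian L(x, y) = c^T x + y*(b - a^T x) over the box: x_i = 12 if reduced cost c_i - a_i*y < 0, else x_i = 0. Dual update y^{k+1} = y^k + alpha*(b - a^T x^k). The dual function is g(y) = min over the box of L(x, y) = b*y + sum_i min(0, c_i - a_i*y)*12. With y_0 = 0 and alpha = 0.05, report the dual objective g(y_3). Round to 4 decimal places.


Dual ascent for LP: min 2*x1 + 12*x2, 6*x1 + 6*x2 = 15, 0 <= x_i <= 12
Step 1: y^k = 0.0, reduced costs: (2.0, 12.0)
  x^k = (0.0, 0.0), subgradient = b - a^T x = 15.0
  y^{k+1} = 0.0 + 0.05*15.0 = 0.75
Step 2: y^k = 0.75, reduced costs: (-2.5, 7.5)
  x^k = (12.0, 0.0), subgradient = b - a^T x = -57.0
  y^{k+1} = 0.75 + 0.05*-57.0 = -2.1
Step 3: y^k = -2.1, reduced costs: (14.6, 24.6)
  x^k = (0.0, 0.0), subgradient = b - a^T x = 15.0
  y^{k+1} = -2.1 + 0.05*15.0 = -1.35
Dual objective at y_3 = -1.35: reduced costs (10.1, 20.1), box minimizer x = (0.0, 0.0)
g(y_3) = b*y + (c1 - a1*y)*x1 + (c2 - a2*y)*x2 = 15*(-1.35) + 10.1*0.0 + 20.1*0.0 = -20.25 + 0.0 + 0.0 = -20.25


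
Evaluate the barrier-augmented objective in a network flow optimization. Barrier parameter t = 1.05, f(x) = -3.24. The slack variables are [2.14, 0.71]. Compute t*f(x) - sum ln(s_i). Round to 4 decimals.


Step 1: Compute log-barrier.
ln values: [0.7608, -0.3425]
phi = -(0.7608 - 0.3425) = -0.4183
Step 2: Compute augmented objective.
t*f(x) = 1.05*-3.24 = -3.402
Total = -3.402 - 0.4183 = -3.8203


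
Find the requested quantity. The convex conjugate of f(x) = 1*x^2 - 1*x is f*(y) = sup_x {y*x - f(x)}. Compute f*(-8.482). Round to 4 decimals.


f*(y) = sup_x {y*x - a*x^2 - b*x} = sup_x {(y-b)*x - a*x^2}
FOC: (y - b) - 2a*x = 0 => x* = (y - b)/(2a)
x* = (-8.482 + 1)/(2*1) = -3.741
f*(-8.482) = (y-b)^2/(4a) = (-8.482 + 1)^2/(4*1)
= 55.9803/4 = 13.9951


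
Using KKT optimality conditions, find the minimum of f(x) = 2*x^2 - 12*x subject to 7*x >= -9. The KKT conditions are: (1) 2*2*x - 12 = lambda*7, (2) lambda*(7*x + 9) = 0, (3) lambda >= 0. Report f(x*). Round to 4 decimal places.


Step 1: Try lambda = 0 (constraint inactive).
Stationarity: 2*2*x - 12 = 0
x* = 12/(2*2) = 3.0
Check constraint: 7*3.0 = 21.0 >= -9 -- satisfied.
Step 2: Compute optimal value.
f(x*) = 2*3.0^2 - 12*3.0 = -18.0


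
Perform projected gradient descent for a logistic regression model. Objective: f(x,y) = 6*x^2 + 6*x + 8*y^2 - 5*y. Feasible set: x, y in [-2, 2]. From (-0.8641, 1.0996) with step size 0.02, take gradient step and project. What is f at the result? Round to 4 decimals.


Step 1: Compute gradient at (-0.8641, 1.0996).
grad_x = 2*6*-0.8641 + 6 = -4.3692
grad_y = 2*8*1.0996 - 5 = 12.5936
Step 2: Gradient step.
x_raw = -0.8641 - 0.02*-4.3692 = -0.7767
y_raw = 1.0996 - 0.02*12.5936 = 0.8477
Step 3: Project onto [-2, 2].
x_proj = clip(-0.7767) = -0.7767
y_proj = clip(0.8477) = 0.8477
Step 4: Evaluate f.
f(-0.7767, 0.8477) = 0.4699


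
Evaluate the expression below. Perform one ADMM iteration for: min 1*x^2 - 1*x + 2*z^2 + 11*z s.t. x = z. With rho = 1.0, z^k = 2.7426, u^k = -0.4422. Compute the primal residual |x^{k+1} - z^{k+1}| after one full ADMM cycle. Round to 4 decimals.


ADMM iteration with rho = 1.0, z^k = 2.7426, u^k = -0.4422
Step 1: x-update.
Minimize 1*x^2 - 1*x + (1.0/2)*(x - 2.7426 - 0.4422)^2
FOC: (2*1 + 1.0)*x = 1 + 1.0*(2.7426 + 0.4422)
x^{k+1} = 1.3949
Step 2: z-update.
Minimize 2*z^2 + 11*z + (1.0/2)*(1.3949 - z - 0.4422)^2
FOC: (2*2 + 1.0)*z = -11 + 1.0*(1.3949 - 0.4422)
z^{k+1} = -2.0095
Step 3: u-update.
u^{k+1} = -0.4422 + 1.3949 + 2.0095 = 2.9622
Step 4: Primal residual = |1.3949 + 2.0095| = 3.4044


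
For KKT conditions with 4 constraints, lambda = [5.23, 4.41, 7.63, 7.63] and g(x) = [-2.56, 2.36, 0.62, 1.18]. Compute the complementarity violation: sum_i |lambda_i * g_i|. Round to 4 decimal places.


KKT complementary slackness check:
lambda_1 * g_1 = 5.23 * -2.56 = -13.3888
lambda_2 * g_2 = 4.41 * 2.36 = 10.4076
lambda_3 * g_3 = 7.63 * 0.62 = 4.7306
lambda_4 * g_4 = 7.63 * 1.18 = 9.0034
Total violation = 13.3888 + 10.4076 + 4.7306 + 9.0034 = 37.5304


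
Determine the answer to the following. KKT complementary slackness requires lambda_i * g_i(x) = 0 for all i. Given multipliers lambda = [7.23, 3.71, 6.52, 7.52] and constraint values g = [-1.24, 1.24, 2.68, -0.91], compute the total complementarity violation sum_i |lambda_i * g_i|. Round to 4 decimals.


KKT complementary slackness check:
lambda_1 * g_1 = 7.23 * -1.24 = -8.9652
lambda_2 * g_2 = 3.71 * 1.24 = 4.6004
lambda_3 * g_3 = 6.52 * 2.68 = 17.4736
lambda_4 * g_4 = 7.52 * -0.91 = -6.8432
Total violation = 8.9652 + 4.6004 + 17.4736 + 6.8432 = 37.8824


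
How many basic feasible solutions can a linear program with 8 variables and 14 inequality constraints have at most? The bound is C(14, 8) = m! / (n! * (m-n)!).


Each vertex corresponds to some choice of n active constraints out of m, so the number of vertices is at most C(m, n) = m! / (n!(m-n)!).
m = 14, n = 8
Numerator: 14 * 13 * 12 * 11 * 10 * 9 * 8 * 7
Denominator: 8! = 40320
C(14, 8) = 3003


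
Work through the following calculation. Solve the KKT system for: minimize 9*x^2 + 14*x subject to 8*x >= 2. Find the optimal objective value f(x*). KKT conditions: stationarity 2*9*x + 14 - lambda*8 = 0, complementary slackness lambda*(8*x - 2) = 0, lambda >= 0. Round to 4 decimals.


Step 1: Try lambda = 0 (constraint inactive).
x_unc = -14/(2*9) = -0.7778
Check: 8*-0.7778 = -6.2224 < 2 -- violated!
Step 2: Constraint must be active: 8*x = 2
x* = 2/8 = 0.25
lambda = (2*9*0.25 + 14)/8 = 2.3125
Step 3: Compute optimal value.
f(x*) = 9*0.25^2 + 14*0.25 = 4.0625


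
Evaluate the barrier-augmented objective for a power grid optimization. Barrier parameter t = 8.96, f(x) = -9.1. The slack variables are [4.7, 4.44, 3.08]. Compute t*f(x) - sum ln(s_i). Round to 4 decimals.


Step 1: Compute log-barrier.
ln values: [1.5476, 1.4907, 1.1249]
phi = -(1.5476 + 1.4907 + 1.1249) = -4.1631
Step 2: Compute augmented objective.
t*f(x) = 8.96*-9.1 = -81.536
Total = -81.536 - 4.1631 = -85.6991


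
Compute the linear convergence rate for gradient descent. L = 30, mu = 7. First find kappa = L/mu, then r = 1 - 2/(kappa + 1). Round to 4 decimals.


Step 1: Compute the condition number.
kappa = L/mu = 30/7 = 4.2857
Step 2: Compute the convergence rate.
r = 1 - 2/(kappa + 1) = 1 - 2*mu/(L + mu) = (L - mu)/(L + mu) = 23/37 = 0.6216


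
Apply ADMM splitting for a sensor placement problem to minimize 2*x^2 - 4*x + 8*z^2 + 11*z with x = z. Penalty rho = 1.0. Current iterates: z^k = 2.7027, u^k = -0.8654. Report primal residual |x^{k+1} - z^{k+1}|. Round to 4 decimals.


ADMM iteration with rho = 1.0, z^k = 2.7027, u^k = -0.8654
Step 1: x-update.
Minimize 2*x^2 - 4*x + (1.0/2)*(x - 2.7027 - 0.8654)^2
FOC: (2*2 + 1.0)*x = 4 + 1.0*(2.7027 + 0.8654)
x^{k+1} = 1.5136
Step 2: z-update.
Minimize 8*z^2 + 11*z + (1.0/2)*(1.5136 - z - 0.8654)^2
FOC: (2*8 + 1.0)*z = -11 + 1.0*(1.5136 - 0.8654)
z^{k+1} = -0.6089
Step 3: u-update.
u^{k+1} = -0.8654 + 1.5136 + 0.6089 = 1.2571
Step 4: Primal residual = |1.5136 + 0.6089| = 2.1225


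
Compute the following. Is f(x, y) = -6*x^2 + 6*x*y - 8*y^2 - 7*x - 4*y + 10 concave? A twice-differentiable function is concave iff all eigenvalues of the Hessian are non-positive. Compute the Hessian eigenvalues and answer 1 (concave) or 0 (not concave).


The Hessian of f(x,y) = -6*x^2 + 6*x*y - 8*y^2 - 7*x - 4*y + 10 is:
H = [[-12, 6], [6, -16]]
Trace = -12 - 16 = -28
Determinant = -12*-16 - (6)^2 = 156
Discriminant = (-28)^2 - 4*156 = 160.0
Eigenvalues: lambda_1 = -20.3246, lambda_2 = -7.6754
The function is concave.

1


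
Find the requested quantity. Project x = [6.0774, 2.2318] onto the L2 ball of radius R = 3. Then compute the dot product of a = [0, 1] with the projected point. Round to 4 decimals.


Step 1: Compute ||x|| (intermediates to 6 decimals).
||x|| = sqrt(6.0774^2 + 2.2318^2) = 6.474235
Step 2: Project.
Since ||x|| > R, scale = R/||x|| = 3/6.474235 = 0.463375, proj(x) = scale * x
proj(x) = [2.816115, 1.03416]
Step 3: Dot product.
a^T * proj(x) = 0*2.816115 + 1*1.03416 = 1.0342


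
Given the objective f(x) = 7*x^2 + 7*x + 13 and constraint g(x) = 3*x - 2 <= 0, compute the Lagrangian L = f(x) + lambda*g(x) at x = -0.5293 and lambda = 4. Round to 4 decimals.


Step 1: Evaluate f(x).
f(-0.5293) = 7*(-0.5293)^2 + 7*(-0.5293) + 13 = 11.256
Step 2: Evaluate g(x).
g(-0.5293) = 3*-0.5293 - 2 = -3.5879
Step 3: Compute Lagrangian.
L = 11.256 + 4*-3.5879 = -3.0956


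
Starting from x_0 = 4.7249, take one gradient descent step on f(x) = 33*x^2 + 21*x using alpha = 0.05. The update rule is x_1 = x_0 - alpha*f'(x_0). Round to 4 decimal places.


We compute the gradient at x_0 and apply the update.
f'(x) = 66*x + 21
f'(4.7249) = 66*4.7249 + 21 = 332.8434
x_1 = 4.7249 - 0.05*332.8434 = -11.9173


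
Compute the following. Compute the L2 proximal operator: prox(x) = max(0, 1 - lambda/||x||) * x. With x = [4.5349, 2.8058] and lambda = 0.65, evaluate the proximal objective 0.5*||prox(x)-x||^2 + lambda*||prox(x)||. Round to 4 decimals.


Step 1: Compute ||x||.
||x|| = 5.3327
Step 2: Compute scaling factor.
scale = max(0, 1 - 0.65/5.3327) = 0.8781
Step 3: prox(x) = [3.9821, 2.4638]
||prox(x)|| = 4.6827
Step 4: Proximal objective.
0.5*||prox-x||^2 = 0.2113
lambda*||prox|| = 3.0438
Total = 3.255


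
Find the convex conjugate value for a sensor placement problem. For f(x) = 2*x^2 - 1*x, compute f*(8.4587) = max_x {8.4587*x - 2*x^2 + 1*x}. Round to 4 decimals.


f*(y) = sup_x {y*x - a*x^2 - b*x} = sup_x {(y-b)*x - a*x^2}
FOC: (y - b) - 2a*x = 0 => x* = (y - b)/(2a)
x* = (8.4587 + 1)/(2*2) = 2.3647
f*(8.4587) = (y-b)^2/(4a) = (8.4587 + 1)^2/(4*2)
= 89.467/8 = 11.1834


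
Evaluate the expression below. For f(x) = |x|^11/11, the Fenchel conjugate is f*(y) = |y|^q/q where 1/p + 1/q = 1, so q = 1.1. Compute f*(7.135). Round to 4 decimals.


The conjugate exponent q satisfies 1/p + 1/q = 1.
p = 11, so q = 11/(11 - 1) = 1.1
|y|^q = 7.135^1.1 = 8.6843
f*(7.135) = 8.6843 / 1.1 = 7.8948


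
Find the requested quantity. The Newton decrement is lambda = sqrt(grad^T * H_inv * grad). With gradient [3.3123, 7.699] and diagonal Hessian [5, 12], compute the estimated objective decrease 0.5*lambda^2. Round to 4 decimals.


Step 1: H is diagonal, so H^(-1) * g = [0.6625, 0.6416].
Step 2: g^T H^(-1) g = sum_i g_i^2 / H_ii
  = (3.3123)^2/5 + (7.699)^2/12
  = 2.1943 + 4.9396 = 7.1338
Step 3: Objective decrease = 0.5 * g^T H^(-1) g = 3.5669


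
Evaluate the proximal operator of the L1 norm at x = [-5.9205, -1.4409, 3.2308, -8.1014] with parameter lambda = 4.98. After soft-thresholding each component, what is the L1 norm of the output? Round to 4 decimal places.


Soft-thresholding with lambda = 4.98:
prox(-5.9205) = sign(-5.9205)*max(|-5.9205| - 4.98, 0) = -0.9405
prox(-1.4409) = sign(-1.4409)*max(|-1.4409| - 4.98, 0) = 0.0
prox(3.2308) = sign(3.2308)*max(|3.2308| - 4.98, 0) = 0.0
prox(-8.1014) = sign(-8.1014)*max(|-8.1014| - 4.98, 0) = -3.1214
prox(x) = [-0.9405, 0.0, 0.0, -3.1214]
||prox(x)||_1 = 0.9405 + 0.0 + 0.0 + 3.1214 = 4.0619


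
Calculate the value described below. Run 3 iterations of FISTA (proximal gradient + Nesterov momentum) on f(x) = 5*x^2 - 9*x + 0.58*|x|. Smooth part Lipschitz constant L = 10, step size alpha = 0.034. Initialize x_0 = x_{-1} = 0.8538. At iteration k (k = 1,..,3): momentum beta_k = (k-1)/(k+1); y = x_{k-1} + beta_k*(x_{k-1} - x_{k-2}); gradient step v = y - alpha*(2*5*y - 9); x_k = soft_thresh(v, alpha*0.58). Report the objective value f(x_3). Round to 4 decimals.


FISTA on f(x) = 5*x^2 - 9*x + 0.58*|x|
L = 10, alpha = 0.034
Iteration 1: beta = 0.0, y = 0.8538 + 0.0*(0.8538 - 0.8538) = 0.8538
  grad(y) = -0.462, v = y - alpha*grad = 0.8695
  prox(v) = soft_thresh(0.8695, 0.0197) = 0.8498
Iteration 2: beta = 0.3333, y = 0.8498 + 0.3333*(0.8498 - 0.8538) = 0.8485
  grad(y) = -0.5155, v = y - alpha*grad = 0.866
  prox(v) = soft_thresh(0.866, 0.0197) = 0.8463
Iteration 3: beta = 0.5, y = 0.8463 + 0.5*(0.8463 - 0.8498) = 0.8445
  grad(y) = -0.5551, v = y - alpha*grad = 0.8634
  prox(v) = soft_thresh(0.8634, 0.0197) = 0.8436
f(x_3) = 5*0.8436^2 - 9*0.8436 + 0.58*|0.8436| = -3.5448


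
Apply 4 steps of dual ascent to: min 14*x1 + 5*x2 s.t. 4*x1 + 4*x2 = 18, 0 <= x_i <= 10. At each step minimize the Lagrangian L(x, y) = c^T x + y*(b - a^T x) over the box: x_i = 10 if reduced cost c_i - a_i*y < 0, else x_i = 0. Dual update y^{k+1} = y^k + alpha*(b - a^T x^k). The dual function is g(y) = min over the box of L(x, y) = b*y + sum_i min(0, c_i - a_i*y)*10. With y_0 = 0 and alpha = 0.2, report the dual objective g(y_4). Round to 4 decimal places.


Dual ascent for LP: min 14*x1 + 5*x2, 4*x1 + 4*x2 = 18, 0 <= x_i <= 10
Step 1: y^k = 0.0, reduced costs: (14.0, 5.0)
  x^k = (0.0, 0.0), subgradient = b - a^T x = 18.0
  y^{k+1} = 0.0 + 0.2*18.0 = 3.6
Step 2: y^k = 3.6, reduced costs: (-0.4, -9.4)
  x^k = (10.0, 10.0), subgradient = b - a^T x = -62.0
  y^{k+1} = 3.6 + 0.2*-62.0 = -8.8
Step 3: y^k = -8.8, reduced costs: (49.2, 40.2)
  x^k = (0.0, 0.0), subgradient = b - a^T x = 18.0
  y^{k+1} = -8.8 + 0.2*18.0 = -5.2
Step 4: y^k = -5.2, reduced costs: (34.8, 25.8)
  x^k = (0.0, 0.0), subgradient = b - a^T x = 18.0
  y^{k+1} = -5.2 + 0.2*18.0 = -1.6
Dual objective at y_4 = -1.6: reduced costs (20.4, 11.4), box minimizer x = (0.0, 0.0)
g(y_4) = b*y + (c1 - a1*y)*x1 + (c2 - a2*y)*x2 = 18*(-1.6) + 20.4*0.0 + 11.4*0.0 = -28.8 + 0.0 + 0.0 = -28.8


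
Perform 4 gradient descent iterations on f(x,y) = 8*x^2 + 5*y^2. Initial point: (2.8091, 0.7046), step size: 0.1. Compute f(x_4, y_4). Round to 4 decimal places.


Gradient descent on f(x,y) = 8*x^2 + 5*y^2.
Starting point: (2.8091, 0.7046), alpha = 0.1
Step 1: grad_x = 2*8*2.8091 = 44.9456, grad_y = 2*5*0.7046 = 7.046
  x_1 = 2.8091 - 0.1*44.9456 = -1.6855
  y_1 = 0.7046 - 0.1*7.046 = -0.0
Step 2: grad_x = 2*8*-1.6855 = -26.9674, grad_y = 2*5*-0.0 = -0.0
  x_2 = -1.6855 - 0.1*-26.9674 = 1.0113
  y_2 = -0.0 - 0.1*-0.0 = 0.0
Step 3: grad_x = 2*8*1.0113 = 16.1804, grad_y = 2*5*0.0 = 0.0
  x_3 = 1.0113 - 0.1*16.1804 = -0.6068
  y_3 = 0.0 - 0.1*0.0 = 0.0
Step 4: grad_x = 2*8*-0.6068 = -9.7082, grad_y = 2*5*0.0 = 0.0
  x_4 = -0.6068 - 0.1*-9.7082 = 0.3641
  y_4 = 0.0 - 0.1*0.0 = 0.0
f(0.3641, 0.0) = 8*0.3641^2 + 5*0.0^2 = 1.0603


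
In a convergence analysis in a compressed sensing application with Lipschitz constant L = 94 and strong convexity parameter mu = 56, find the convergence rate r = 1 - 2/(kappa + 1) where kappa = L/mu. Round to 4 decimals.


Step 1: Compute the condition number.
kappa = L/mu = 94/56 = 1.6786
Step 2: Compute the convergence rate.
r = 1 - 2/(kappa + 1) = 1 - 2*mu/(L + mu) = (L - mu)/(L + mu) = 38/150 = 0.2533


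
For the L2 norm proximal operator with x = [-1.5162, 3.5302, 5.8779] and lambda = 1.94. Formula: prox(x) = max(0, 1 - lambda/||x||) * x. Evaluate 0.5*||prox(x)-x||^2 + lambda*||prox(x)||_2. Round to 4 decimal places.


Step 1: Compute ||x||.
||x|| = 7.0222
Step 2: Compute scaling factor.
scale = max(0, 1 - 1.94/7.0222) = 0.7237
Step 3: prox(x) = [-1.0973, 2.5549, 4.254]
||prox(x)|| = 5.0822
Step 4: Proximal objective.
0.5*||prox-x||^2 = 1.8818
lambda*||prox|| = 9.8595
Total = 11.7412


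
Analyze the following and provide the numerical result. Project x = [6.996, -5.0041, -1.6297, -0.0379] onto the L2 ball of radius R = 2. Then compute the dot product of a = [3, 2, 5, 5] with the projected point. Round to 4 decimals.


Step 1: Compute ||x|| (intermediates to 6 decimals).
||x|| = sqrt(6.996^2 + (-5.0041)^2 + (-1.6297)^2 + (-0.0379)^2) = 8.754564
Step 2: Project.
Since ||x|| > R, scale = R/||x|| = 2/8.754564 = 0.228452, proj(x) = scale * x
proj(x) = [1.59825, -1.143197, -0.372308, -0.008658]
Step 3: Dot product.
a^T * proj(x) = 3*1.59825 + 2*(-1.143197) + 5*(-0.372308) + 5*(-0.008658) = 0.6035


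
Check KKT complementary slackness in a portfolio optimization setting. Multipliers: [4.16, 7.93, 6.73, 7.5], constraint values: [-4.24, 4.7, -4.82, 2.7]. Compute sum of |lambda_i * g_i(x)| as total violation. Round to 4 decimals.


KKT complementary slackness check:
lambda_1 * g_1 = 4.16 * -4.24 = -17.6384
lambda_2 * g_2 = 7.93 * 4.7 = 37.271
lambda_3 * g_3 = 6.73 * -4.82 = -32.4386
lambda_4 * g_4 = 7.5 * 2.7 = 20.25
Total violation = 17.6384 + 37.271 + 32.4386 + 20.25 = 107.598


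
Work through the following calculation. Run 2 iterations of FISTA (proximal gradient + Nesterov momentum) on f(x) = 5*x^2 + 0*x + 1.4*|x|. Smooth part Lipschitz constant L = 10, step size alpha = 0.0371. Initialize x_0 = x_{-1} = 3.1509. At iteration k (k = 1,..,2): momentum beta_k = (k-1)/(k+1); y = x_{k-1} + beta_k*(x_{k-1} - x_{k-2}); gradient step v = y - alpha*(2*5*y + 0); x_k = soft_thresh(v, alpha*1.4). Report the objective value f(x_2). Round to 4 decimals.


FISTA on f(x) = 5*x^2 + 0*x + 1.4*|x|
L = 10, alpha = 0.0371
Iteration 1: beta = 0.0, y = 3.1509 + 0.0*(3.1509 - 3.1509) = 3.1509
  grad(y) = 31.509, v = y - alpha*grad = 1.9819
  prox(v) = soft_thresh(1.9819, 0.0519) = 1.93
Iteration 2: beta = 0.3333, y = 1.93 + 0.3333*(1.93 - 3.1509) = 1.523
  grad(y) = 15.23, v = y - alpha*grad = 0.958
  prox(v) = soft_thresh(0.958, 0.0519) = 0.906
f(x_2) = 5*0.906^2 + 0*0.906 + 1.4*|0.906| = 5.3729


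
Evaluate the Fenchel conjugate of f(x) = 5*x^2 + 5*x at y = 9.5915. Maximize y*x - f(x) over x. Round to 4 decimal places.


f*(y) = sup_x {y*x - a*x^2 - b*x} = sup_x {(y-b)*x - a*x^2}
FOC: (y - b) - 2a*x = 0 => x* = (y - b)/(2a)
x* = (9.5915 - 5)/(2*5) = 0.4592
f*(9.5915) = (y-b)^2/(4a) = (9.5915 - 5)^2/(4*5)
= 21.0819/20 = 1.0541


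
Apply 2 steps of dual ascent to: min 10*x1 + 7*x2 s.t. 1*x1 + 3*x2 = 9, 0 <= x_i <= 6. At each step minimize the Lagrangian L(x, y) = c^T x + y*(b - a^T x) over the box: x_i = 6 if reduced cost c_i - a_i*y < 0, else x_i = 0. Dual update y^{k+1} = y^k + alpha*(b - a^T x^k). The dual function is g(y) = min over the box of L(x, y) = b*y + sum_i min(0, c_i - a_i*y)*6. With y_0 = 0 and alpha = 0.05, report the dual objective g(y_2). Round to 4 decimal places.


Dual ascent for LP: min 10*x1 + 7*x2, 1*x1 + 3*x2 = 9, 0 <= x_i <= 6
Step 1: y^k = 0.0, reduced costs: (10.0, 7.0)
  x^k = (0.0, 0.0), subgradient = b - a^T x = 9.0
  y^{k+1} = 0.0 + 0.05*9.0 = 0.45
Step 2: y^k = 0.45, reduced costs: (9.55, 5.65)
  x^k = (0.0, 0.0), subgradient = b - a^T x = 9.0
  y^{k+1} = 0.45 + 0.05*9.0 = 0.9
Dual objective at y_2 = 0.9: reduced costs (9.1, 4.3), box minimizer x = (0.0, 0.0)
g(y_2) = b*y + (c1 - a1*y)*x1 + (c2 - a2*y)*x2 = 9*0.9 + 9.1*0.0 + 4.3*0.0 = 8.1 + 0.0 + 0.0 = 8.1


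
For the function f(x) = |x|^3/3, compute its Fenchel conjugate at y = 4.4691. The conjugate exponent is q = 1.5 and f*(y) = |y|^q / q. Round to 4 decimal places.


The conjugate exponent q satisfies 1/p + 1/q = 1.
p = 3, so q = 3/(3 - 1) = 1.5
|y|^q = 4.4691^1.5 = 9.4478
f*(4.4691) = 9.4478 / 1.5 = 6.2985


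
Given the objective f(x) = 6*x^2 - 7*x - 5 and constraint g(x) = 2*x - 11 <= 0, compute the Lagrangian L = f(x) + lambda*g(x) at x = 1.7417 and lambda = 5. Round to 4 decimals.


Step 1: Evaluate f(x).
f(1.7417) = 6*1.7417^2 - 7*1.7417 - 5 = 1.0092
Step 2: Evaluate g(x).
g(1.7417) = 2*1.7417 - 11 = -7.5166
Step 3: Compute Lagrangian.
L = 1.0092 + 5*-7.5166 = -36.5738


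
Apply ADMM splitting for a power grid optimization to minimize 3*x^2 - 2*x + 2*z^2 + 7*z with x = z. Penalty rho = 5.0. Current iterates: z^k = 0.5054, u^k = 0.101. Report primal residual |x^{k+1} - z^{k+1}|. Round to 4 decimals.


ADMM iteration with rho = 5.0, z^k = 0.5054, u^k = 0.101
Step 1: x-update.
Minimize 3*x^2 - 2*x + (5.0/2)*(x - 0.5054 + 0.101)^2
FOC: (2*3 + 5.0)*x = 2 + 5.0*(0.5054 - 0.101)
x^{k+1} = 0.3656
Step 2: z-update.
Minimize 2*z^2 + 7*z + (5.0/2)*(0.3656 - z + 0.101)^2
FOC: (2*2 + 5.0)*z = -7 + 5.0*(0.3656 + 0.101)
z^{k+1} = -0.5185
Step 3: u-update.
u^{k+1} = 0.101 + 0.3656 + 0.5185 = 0.9852
Step 4: Primal residual = |0.3656 + 0.5185| = 0.8842


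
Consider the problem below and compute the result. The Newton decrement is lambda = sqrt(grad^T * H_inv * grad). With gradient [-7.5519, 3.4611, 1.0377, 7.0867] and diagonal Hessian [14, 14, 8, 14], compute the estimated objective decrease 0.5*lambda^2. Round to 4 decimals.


Step 1: H is diagonal, so H^(-1) * g = [-0.5394, 0.2472, 0.1297, 0.5062].
Step 2: g^T H^(-1) g = sum_i g_i^2 / H_ii
  = (-7.5519)^2/14 + (3.4611)^2/14 + (1.0377)^2/8 + (7.0867)^2/14
  = 4.0737 + 0.8557 + 0.1346 + 3.5872 = 8.6512
Step 3: Objective decrease = 0.5 * g^T H^(-1) g = 4.3256


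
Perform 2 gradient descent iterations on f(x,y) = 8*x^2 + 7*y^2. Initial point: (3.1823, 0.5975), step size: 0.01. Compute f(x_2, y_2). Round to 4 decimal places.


Gradient descent on f(x,y) = 8*x^2 + 7*y^2.
Starting point: (3.1823, 0.5975), alpha = 0.01
Step 1: grad_x = 2*8*3.1823 = 50.9168, grad_y = 2*7*0.5975 = 8.365
  x_1 = 3.1823 - 0.01*50.9168 = 2.6731
  y_1 = 0.5975 - 0.01*8.365 = 0.5139
Step 2: grad_x = 2*8*2.6731 = 42.7701, grad_y = 2*7*0.5139 = 7.1939
  x_2 = 2.6731 - 0.01*42.7701 = 2.2454
  y_2 = 0.5139 - 0.01*7.1939 = 0.4419
f(2.2454, 0.4419) = 8*2.2454^2 + 7*0.4419^2 = 41.7027


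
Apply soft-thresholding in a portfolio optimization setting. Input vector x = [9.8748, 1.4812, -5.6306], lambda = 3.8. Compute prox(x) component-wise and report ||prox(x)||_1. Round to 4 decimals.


Soft-thresholding with lambda = 3.8:
prox(9.8748) = sign(9.8748)*max(|9.8748| - 3.8, 0) = 6.0748
prox(1.4812) = sign(1.4812)*max(|1.4812| - 3.8, 0) = 0.0
prox(-5.6306) = sign(-5.6306)*max(|-5.6306| - 3.8, 0) = -1.8306
prox(x) = [6.0748, 0.0, -1.8306]
||prox(x)||_1 = 6.0748 + 0.0 + 1.8306 = 7.9054


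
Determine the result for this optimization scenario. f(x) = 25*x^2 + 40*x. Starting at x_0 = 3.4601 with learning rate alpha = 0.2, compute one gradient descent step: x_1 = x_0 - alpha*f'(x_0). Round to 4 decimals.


We compute the gradient at x_0 and apply the update.
f'(x) = 50*x + 40
f'(3.4601) = 50*3.4601 + 40 = 213.005
x_1 = 3.4601 - 0.2*213.005 = -39.1409


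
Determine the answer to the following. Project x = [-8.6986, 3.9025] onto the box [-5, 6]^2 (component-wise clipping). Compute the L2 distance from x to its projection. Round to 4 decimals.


Project each component onto [-5, 6].
clip(-8.6986) = -5.0, clip(3.9025) = 3.9025
Projection = [-5.0, 3.9025]
Squared diffs: [13.6796, 0.0]
Distance = sqrt(13.6796) = 3.6986


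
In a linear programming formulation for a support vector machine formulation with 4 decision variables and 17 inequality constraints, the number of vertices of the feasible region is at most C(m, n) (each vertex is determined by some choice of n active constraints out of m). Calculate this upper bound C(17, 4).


Each vertex corresponds to some choice of n active constraints out of m, so the number of vertices is at most C(m, n) = m! / (n!(m-n)!).
m = 17, n = 4
Numerator: 17 * 16 * 15 * 14
Denominator: 4! = 24
C(17, 4) = 2380


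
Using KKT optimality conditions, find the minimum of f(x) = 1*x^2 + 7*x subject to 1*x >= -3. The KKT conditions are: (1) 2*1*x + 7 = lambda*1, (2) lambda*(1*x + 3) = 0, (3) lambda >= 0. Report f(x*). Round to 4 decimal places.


Step 1: Try lambda = 0 (constraint inactive).
x_unc = -7/(2*1) = -3.5
Check: 1*-3.5 = -3.5 < -3 -- violated!
Step 2: Constraint must be active: 1*x = -3
x* = -3/1 = -3.0
lambda = (2*1*(-3.0) + 7)/1 = 1.0
Step 3: Compute optimal value.
f(x*) = 1*(-3.0)^2 + 7*(-3.0) = -12.0
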